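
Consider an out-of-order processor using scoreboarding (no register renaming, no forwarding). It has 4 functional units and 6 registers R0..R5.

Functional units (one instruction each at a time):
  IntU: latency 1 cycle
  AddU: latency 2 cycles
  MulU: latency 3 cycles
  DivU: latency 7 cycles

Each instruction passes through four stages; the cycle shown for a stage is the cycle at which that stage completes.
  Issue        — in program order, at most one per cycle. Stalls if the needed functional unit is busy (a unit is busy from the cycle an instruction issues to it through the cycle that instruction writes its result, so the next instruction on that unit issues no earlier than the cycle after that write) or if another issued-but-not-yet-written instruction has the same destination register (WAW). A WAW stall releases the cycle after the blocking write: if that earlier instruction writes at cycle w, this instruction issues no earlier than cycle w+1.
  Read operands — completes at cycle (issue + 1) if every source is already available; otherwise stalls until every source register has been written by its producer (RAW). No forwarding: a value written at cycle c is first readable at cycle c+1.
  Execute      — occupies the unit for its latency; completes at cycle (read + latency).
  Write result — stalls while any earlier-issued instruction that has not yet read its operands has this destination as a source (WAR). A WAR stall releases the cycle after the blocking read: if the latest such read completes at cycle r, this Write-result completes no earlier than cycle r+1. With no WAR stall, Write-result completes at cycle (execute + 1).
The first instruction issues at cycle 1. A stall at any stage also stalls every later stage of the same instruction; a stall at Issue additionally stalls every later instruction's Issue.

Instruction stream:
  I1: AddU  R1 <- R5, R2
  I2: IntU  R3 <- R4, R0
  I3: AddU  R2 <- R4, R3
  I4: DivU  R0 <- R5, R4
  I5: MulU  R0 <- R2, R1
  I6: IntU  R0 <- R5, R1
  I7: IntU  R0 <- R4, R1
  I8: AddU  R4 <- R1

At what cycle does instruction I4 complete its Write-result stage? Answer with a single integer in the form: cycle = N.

cycle = 16

c1: I1→AddU
c2: I1 RO | I2→IntU
c3: I2 RO
c4: I1 EX | I2 EX
c5: I1 WR R1 | I2 WR R3
c6: I3→AddU
c7: I3 RO | I4→DivU
c8: I4 RO
c9: I3 EX
c10: I3 WR R2
c15: I4 EX
c16: I4 WR R0
c17: I5→MulU
c18: I5 RO
c21: I5 EX
c22: I5 WR R0
c23: I6→IntU
c24: I6 RO
c25: I6 EX
c26: I6 WR R0
c27: I7→IntU
c28: I7 RO | I8→AddU
c29: I7 EX | I8 RO
c30: I7 WR R0
c31: I8 EX
c32: I8 WR R4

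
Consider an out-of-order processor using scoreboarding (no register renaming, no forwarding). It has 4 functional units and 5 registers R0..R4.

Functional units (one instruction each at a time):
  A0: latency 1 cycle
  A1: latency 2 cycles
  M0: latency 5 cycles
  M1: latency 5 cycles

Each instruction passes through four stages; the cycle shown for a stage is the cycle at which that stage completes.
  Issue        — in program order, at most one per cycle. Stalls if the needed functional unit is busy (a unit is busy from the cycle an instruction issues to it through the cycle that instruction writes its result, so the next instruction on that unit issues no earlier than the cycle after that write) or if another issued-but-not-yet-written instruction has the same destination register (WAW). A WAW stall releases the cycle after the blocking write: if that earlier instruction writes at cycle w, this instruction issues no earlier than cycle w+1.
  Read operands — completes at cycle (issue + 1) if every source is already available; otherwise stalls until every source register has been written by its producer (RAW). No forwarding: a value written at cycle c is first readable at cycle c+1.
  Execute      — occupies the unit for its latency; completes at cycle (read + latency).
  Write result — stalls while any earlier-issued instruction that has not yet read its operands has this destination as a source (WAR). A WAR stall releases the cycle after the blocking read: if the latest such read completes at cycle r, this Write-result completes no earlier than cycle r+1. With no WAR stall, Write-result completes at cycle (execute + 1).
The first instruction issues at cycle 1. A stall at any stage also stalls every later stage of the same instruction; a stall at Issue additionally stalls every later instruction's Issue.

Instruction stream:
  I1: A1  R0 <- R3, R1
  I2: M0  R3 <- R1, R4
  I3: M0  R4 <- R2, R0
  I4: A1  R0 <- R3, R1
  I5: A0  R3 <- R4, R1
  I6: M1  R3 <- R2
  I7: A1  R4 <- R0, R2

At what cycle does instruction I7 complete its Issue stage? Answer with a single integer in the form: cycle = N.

cycle = 22

1) issue 1, read 2, done 4, write 5
2) issue 2, read 3, done 8, write 9
3) issue 10, read 11, done 16, write 17  <struct: M0 busy until I2 writes@9>
4) issue 11, read 12, done 14, write 15
5) issue 12, read 18, done 19, write 20  <RAW R4: wait I3 write@17>
6) issue 21, read 22, done 27, write 28  <WAW R3: wait I5 write@20>
7) issue 22, read 23, done 25, write 26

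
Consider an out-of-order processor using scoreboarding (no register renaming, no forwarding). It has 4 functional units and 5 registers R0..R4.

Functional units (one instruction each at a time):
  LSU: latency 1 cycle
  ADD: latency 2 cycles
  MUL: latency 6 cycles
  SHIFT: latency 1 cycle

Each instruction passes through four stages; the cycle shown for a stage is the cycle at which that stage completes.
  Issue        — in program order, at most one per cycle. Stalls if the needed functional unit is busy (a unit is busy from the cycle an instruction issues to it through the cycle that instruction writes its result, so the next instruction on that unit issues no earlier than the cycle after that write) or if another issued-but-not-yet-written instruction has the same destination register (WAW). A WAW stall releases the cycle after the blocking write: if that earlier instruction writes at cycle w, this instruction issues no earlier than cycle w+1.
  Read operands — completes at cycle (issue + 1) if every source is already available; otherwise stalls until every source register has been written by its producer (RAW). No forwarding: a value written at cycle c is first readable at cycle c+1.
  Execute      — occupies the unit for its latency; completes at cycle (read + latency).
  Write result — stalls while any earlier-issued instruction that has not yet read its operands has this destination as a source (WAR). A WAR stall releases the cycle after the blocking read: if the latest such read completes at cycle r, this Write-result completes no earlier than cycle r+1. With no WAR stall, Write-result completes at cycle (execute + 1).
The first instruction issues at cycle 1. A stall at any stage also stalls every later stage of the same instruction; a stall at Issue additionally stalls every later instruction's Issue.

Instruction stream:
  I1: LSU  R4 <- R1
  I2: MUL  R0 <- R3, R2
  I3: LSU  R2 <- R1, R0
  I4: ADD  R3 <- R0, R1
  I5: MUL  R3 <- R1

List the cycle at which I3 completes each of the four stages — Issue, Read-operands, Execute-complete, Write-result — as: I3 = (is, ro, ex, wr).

I1: IS=1 RO=2 EX=3 WR=4
I2: IS=2 RO=3 EX=9 WR=10
I3: IS=5 RO=11 EX=12 WR=13  [struct: LSU busy until I1 writes@4; RAW R0: wait I2 write@10]
I4: IS=6 RO=11 EX=13 WR=14  [RAW R0: wait I2 write@10]
I5: IS=15 RO=16 EX=22 WR=23  [WAW R3: wait I4 write@14]

I3 = (5, 11, 12, 13)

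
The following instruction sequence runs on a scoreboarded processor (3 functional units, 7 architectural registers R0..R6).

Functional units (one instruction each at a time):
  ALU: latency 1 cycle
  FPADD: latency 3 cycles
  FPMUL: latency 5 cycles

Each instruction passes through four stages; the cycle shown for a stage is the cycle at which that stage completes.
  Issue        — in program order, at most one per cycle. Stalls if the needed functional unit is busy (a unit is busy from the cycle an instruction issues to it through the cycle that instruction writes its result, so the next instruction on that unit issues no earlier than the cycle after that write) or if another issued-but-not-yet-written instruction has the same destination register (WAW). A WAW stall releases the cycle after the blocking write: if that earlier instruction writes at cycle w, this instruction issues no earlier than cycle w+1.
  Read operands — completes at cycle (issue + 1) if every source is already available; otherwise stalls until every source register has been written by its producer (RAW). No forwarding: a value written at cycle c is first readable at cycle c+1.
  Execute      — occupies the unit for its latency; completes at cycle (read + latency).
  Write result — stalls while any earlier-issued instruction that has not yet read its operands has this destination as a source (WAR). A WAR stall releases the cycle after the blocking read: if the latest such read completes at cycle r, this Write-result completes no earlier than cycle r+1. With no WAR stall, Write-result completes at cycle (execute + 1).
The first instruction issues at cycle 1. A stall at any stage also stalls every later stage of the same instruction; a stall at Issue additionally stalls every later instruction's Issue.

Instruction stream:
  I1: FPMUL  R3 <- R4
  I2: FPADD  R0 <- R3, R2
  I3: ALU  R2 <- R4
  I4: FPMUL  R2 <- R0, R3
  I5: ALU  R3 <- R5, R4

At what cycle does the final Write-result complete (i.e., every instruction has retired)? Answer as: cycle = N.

I1: IS=1 RO=2 EX=7 WR=8
I2: IS=2 RO=9 EX=12 WR=13  [RAW R3: wait I1 write@8]
I3: IS=3 RO=4 EX=5 WR=10  [WAR R2: wait I2 read@9]
I4: IS=11 RO=14 EX=19 WR=20  [WAW R2: wait I3 write@10; RAW R0: wait I2 write@13]
I5: IS=12 RO=13 EX=14 WR=15

cycle = 20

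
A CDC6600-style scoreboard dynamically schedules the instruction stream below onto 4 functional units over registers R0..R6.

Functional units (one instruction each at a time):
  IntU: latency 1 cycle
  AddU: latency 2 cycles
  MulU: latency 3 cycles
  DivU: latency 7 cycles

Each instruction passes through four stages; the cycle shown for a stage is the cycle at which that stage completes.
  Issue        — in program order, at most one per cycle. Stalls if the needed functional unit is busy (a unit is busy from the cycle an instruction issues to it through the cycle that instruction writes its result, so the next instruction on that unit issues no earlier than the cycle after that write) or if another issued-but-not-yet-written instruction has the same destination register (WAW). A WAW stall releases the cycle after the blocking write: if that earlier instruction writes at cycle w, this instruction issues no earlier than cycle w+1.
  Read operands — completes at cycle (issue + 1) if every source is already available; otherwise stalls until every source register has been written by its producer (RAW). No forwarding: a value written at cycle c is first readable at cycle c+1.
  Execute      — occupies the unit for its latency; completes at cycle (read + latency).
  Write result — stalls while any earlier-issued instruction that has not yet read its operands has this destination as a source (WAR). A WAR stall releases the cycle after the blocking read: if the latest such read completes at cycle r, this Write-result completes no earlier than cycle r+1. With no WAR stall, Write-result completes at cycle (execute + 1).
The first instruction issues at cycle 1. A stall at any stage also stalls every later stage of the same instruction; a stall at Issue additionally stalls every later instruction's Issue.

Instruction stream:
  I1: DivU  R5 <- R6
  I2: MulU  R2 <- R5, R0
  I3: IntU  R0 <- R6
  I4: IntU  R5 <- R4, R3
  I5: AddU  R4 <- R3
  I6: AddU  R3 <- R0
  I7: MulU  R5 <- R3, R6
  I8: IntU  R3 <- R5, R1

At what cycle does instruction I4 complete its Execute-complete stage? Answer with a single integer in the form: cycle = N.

cycle = 15

c1: I1 dispatched to DivU
c2: I1 operands ready · I2 dispatched to MulU
c3: I3 dispatched to IntU
c4: I3 operands ready
c5: I3 complete
c9: I1 complete
c10: R5←I1
c11: I2 operands ready
c12: R0←I3
c13: I4 dispatched to IntU
c14: I2 complete · I4 operands ready · I5 dispatched to AddU
c15: R2←I2 · I4 complete · I5 operands ready
c16: R5←I4
c17: I5 complete
c18: R4←I5
c19: I6 dispatched to AddU
c20: I6 operands ready · I7 dispatched to MulU
c22: I6 complete
c23: R3←I6
c24: I7 operands ready · I8 dispatched to IntU
c27: I7 complete
c28: R5←I7
c29: I8 operands ready
c30: I8 complete
c31: R3←I8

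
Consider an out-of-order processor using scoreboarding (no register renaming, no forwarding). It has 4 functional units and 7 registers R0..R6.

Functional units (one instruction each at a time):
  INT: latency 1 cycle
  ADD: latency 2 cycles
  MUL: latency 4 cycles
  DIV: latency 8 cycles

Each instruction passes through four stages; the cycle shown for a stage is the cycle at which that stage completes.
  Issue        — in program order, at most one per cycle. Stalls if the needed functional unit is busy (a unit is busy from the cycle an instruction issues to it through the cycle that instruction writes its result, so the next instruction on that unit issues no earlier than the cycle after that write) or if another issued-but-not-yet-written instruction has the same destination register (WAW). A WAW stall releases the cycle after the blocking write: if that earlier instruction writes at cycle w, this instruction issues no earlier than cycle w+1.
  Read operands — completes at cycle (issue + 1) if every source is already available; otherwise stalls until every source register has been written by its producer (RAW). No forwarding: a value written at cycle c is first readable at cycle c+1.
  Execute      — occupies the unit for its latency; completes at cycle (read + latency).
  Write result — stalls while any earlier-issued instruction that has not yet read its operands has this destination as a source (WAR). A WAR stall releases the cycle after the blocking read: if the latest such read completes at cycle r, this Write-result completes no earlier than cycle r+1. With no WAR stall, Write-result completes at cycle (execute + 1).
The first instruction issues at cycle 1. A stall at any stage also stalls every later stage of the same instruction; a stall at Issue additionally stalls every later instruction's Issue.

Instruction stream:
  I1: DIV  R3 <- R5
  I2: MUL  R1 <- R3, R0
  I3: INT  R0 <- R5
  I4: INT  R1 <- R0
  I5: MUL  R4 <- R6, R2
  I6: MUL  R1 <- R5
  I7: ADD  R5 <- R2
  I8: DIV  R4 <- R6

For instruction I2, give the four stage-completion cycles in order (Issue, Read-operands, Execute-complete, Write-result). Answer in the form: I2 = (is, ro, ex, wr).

cycle 1: issue I1 (DIV)
cycle 2: I1 read-ops | issue I2 (MUL)
cycle 3: issue I3 (INT)
cycle 4: I3 read-ops
cycle 5: I3 finished on INT
cycle 10: I1 finished on DIV
cycle 11: I1→R3
cycle 12: I2 read-ops
cycle 13: I3→R0
cycle 16: I2 finished on MUL
cycle 17: I2→R1
cycle 18: issue I4 (INT)
cycle 19: I4 read-ops | issue I5 (MUL)
cycle 20: I4 finished on INT | I5 read-ops
cycle 21: I4→R1
cycle 24: I5 finished on MUL
cycle 25: I5→R4
cycle 26: issue I6 (MUL)
cycle 27: I6 read-ops | issue I7 (ADD)
cycle 28: I7 read-ops | issue I8 (DIV)
cycle 29: I8 read-ops
cycle 30: I7 finished on ADD
cycle 31: I6 finished on MUL | I7→R5
cycle 32: I6→R1
cycle 37: I8 finished on DIV
cycle 38: I8→R4

I2 = (2, 12, 16, 17)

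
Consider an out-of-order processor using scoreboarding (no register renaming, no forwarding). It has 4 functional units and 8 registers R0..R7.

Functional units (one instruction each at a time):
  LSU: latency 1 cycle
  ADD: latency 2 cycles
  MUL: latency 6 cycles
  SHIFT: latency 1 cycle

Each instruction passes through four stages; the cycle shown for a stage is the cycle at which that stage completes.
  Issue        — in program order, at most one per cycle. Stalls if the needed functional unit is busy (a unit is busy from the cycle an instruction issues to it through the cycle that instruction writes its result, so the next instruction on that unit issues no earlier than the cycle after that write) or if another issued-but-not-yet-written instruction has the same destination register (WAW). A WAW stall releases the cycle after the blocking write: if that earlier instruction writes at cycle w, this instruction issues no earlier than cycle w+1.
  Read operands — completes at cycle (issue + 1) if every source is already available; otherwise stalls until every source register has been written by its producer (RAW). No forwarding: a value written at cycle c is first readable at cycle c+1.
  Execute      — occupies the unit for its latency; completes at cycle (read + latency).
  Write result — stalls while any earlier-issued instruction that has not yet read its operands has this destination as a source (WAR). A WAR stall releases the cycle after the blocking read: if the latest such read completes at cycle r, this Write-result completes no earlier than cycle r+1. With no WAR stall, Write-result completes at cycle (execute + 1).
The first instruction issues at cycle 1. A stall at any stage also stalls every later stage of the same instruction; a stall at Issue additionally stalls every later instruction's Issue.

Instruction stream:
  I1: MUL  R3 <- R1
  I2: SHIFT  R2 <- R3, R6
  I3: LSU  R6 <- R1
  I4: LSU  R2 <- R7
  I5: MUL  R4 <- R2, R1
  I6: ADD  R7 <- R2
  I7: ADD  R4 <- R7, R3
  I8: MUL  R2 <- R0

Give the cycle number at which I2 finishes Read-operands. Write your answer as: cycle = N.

I1: IS=1 RO=2 EX=8 WR=9
I2: IS=2 RO=10 EX=11 WR=12  [RAW R3: wait I1 write@9]
I3: IS=3 RO=4 EX=5 WR=11  [WAR R6: wait I2 read@10]
I4: IS=13 RO=14 EX=15 WR=16  [WAW R2: wait I2 write@12]
I5: IS=14 RO=17 EX=23 WR=24  [RAW R2: wait I4 write@16]
I6: IS=15 RO=17 EX=19 WR=20  [RAW R2: wait I4 write@16]
I7: IS=25 RO=26 EX=28 WR=29  [WAW R4: wait I5 write@24]
I8: IS=26 RO=27 EX=33 WR=34

cycle = 10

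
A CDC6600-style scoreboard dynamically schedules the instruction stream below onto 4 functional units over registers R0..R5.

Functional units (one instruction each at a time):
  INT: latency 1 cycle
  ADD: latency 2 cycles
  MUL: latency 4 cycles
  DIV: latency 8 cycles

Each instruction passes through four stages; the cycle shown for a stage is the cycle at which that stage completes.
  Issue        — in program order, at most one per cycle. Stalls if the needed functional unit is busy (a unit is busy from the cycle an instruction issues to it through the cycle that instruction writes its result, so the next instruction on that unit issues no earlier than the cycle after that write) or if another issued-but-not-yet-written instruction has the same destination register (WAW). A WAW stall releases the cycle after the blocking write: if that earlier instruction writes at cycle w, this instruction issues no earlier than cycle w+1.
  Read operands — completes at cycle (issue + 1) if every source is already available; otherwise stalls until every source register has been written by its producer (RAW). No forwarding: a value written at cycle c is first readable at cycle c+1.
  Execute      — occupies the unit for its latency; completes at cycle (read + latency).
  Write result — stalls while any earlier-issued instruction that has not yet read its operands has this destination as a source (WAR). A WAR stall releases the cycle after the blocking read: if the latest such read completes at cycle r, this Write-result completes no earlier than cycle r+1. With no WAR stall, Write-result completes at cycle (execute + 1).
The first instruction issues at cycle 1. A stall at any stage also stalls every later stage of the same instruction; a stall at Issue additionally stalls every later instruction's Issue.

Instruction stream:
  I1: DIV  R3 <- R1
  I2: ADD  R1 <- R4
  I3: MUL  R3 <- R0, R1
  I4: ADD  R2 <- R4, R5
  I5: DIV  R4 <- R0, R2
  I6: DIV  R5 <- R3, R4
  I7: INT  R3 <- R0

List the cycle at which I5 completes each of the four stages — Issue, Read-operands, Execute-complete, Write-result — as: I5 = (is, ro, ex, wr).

cycle 1: I1 issues→DIV
cycle 2: I1 reads, I2 issues→ADD
cycle 3: I2 reads
cycle 5: I2 exec-done
cycle 6: I2 writes R1
cycle 10: I1 exec-done
cycle 11: I1 writes R3
cycle 12: I3 issues→MUL
cycle 13: I3 reads, I4 issues→ADD
cycle 14: I4 reads, I5 issues→DIV
cycle 16: I4 exec-done
cycle 17: I3 exec-done, I4 writes R2
cycle 18: I3 writes R3, I5 reads
cycle 26: I5 exec-done
cycle 27: I5 writes R4
cycle 28: I6 issues→DIV
cycle 29: I6 reads, I7 issues→INT
cycle 30: I7 reads
cycle 31: I7 exec-done
cycle 32: I7 writes R3
cycle 37: I6 exec-done
cycle 38: I6 writes R5

I5 = (14, 18, 26, 27)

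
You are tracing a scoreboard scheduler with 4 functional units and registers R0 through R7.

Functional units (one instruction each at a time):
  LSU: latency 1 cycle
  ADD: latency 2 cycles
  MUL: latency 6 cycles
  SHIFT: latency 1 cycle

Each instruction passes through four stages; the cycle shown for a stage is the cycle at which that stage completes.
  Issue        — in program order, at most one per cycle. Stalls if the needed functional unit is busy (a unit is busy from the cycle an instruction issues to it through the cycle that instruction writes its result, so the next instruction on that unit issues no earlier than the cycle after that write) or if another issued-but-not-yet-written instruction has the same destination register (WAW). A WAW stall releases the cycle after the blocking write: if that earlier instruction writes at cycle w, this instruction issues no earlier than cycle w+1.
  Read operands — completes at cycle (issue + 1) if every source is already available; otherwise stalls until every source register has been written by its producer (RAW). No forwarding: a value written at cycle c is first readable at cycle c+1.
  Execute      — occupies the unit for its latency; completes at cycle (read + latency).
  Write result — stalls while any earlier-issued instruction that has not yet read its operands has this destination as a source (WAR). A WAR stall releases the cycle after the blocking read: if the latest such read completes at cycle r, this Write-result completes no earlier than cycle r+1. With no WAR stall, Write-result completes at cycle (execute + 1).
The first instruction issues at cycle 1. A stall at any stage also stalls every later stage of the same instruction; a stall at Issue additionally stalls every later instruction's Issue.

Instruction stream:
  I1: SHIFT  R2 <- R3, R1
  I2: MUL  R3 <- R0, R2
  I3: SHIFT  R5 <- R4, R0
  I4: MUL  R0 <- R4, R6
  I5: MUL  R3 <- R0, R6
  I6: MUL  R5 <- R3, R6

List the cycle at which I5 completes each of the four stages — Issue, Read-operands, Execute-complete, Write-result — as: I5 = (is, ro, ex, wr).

cycle 1: issue I1 (SHIFT)
cycle 2: I1 read-ops, issue I2 (MUL)
cycle 3: I1 finished on SHIFT
cycle 4: I1→R2
cycle 5: I2 read-ops, issue I3 (SHIFT)
cycle 6: I3 read-ops
cycle 7: I3 finished on SHIFT
cycle 8: I3→R5
cycle 11: I2 finished on MUL
cycle 12: I2→R3
cycle 13: issue I4 (MUL)
cycle 14: I4 read-ops
cycle 20: I4 finished on MUL
cycle 21: I4→R0
cycle 22: issue I5 (MUL)
cycle 23: I5 read-ops
cycle 29: I5 finished on MUL
cycle 30: I5→R3
cycle 31: issue I6 (MUL)
cycle 32: I6 read-ops
cycle 38: I6 finished on MUL
cycle 39: I6→R5

I5 = (22, 23, 29, 30)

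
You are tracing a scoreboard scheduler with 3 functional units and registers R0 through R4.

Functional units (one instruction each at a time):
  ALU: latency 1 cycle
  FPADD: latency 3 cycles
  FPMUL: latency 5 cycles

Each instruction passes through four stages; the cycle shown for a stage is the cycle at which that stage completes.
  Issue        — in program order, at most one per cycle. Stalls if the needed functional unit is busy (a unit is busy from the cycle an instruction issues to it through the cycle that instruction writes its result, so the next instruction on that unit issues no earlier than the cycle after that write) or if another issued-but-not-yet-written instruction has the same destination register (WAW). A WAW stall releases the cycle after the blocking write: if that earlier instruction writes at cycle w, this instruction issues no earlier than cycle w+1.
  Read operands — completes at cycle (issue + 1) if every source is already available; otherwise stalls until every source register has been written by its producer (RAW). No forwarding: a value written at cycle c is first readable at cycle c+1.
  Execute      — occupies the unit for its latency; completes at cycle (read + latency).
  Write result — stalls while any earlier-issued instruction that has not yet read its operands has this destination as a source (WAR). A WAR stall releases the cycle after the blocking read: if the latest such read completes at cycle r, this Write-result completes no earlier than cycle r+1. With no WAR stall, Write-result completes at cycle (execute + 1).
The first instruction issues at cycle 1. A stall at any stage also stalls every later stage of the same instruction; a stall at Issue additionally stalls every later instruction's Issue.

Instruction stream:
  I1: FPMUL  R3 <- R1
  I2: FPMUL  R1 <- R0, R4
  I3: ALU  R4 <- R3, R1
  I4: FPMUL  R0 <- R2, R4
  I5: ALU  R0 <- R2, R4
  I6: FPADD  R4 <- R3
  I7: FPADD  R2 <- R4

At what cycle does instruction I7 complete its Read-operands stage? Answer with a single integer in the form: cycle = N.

cycle = 35

I1  is:1  ro:2  ex:7  wr:8
I2  is:9  ro:10  ex:15  wr:16  — struct: FPMUL busy until I1 writes@8
I3  is:10  ro:17  ex:18  wr:19  — RAW R1: wait I2 write@16
I4  is:17  ro:20  ex:25  wr:26  — struct: FPMUL busy until I2 writes@16, RAW R4: wait I3 write@19
I5  is:27  ro:28  ex:29  wr:30  — WAW R0: wait I4 write@26
I6  is:28  ro:29  ex:32  wr:33
I7  is:34  ro:35  ex:38  wr:39  — struct: FPADD busy until I6 writes@33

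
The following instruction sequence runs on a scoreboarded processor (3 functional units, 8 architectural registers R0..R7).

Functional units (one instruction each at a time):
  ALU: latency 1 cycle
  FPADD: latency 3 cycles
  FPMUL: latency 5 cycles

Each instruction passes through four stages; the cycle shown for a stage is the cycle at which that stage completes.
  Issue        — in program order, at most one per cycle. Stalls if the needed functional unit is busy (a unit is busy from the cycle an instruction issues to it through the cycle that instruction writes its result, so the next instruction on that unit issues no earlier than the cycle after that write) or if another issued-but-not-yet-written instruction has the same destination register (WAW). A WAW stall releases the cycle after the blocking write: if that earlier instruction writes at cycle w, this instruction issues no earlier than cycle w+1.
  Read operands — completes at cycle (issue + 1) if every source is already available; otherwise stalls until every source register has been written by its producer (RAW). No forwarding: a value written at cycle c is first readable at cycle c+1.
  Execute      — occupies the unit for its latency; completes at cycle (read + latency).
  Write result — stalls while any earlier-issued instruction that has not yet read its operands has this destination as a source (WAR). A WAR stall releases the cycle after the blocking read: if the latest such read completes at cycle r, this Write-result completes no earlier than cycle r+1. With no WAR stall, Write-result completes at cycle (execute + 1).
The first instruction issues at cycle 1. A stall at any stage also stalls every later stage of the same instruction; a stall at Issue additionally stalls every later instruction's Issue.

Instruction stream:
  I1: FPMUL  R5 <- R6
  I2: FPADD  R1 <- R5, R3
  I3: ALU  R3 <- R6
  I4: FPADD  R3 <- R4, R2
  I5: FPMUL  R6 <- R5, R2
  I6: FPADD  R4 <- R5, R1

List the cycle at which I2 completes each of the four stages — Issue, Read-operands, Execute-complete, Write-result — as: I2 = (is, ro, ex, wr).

I2 = (2, 9, 12, 13)

I1 -> (1, 2, 7, 8)
I2 -> (2, 9, 12, 13)  // RAW R5: wait I1 write@8
I3 -> (3, 4, 5, 10)  // WAR R3: wait I2 read@9
I4 -> (14, 15, 18, 19)  // struct: FPADD busy until I2 writes@13
I5 -> (15, 16, 21, 22)
I6 -> (20, 21, 24, 25)  // struct: FPADD busy until I4 writes@19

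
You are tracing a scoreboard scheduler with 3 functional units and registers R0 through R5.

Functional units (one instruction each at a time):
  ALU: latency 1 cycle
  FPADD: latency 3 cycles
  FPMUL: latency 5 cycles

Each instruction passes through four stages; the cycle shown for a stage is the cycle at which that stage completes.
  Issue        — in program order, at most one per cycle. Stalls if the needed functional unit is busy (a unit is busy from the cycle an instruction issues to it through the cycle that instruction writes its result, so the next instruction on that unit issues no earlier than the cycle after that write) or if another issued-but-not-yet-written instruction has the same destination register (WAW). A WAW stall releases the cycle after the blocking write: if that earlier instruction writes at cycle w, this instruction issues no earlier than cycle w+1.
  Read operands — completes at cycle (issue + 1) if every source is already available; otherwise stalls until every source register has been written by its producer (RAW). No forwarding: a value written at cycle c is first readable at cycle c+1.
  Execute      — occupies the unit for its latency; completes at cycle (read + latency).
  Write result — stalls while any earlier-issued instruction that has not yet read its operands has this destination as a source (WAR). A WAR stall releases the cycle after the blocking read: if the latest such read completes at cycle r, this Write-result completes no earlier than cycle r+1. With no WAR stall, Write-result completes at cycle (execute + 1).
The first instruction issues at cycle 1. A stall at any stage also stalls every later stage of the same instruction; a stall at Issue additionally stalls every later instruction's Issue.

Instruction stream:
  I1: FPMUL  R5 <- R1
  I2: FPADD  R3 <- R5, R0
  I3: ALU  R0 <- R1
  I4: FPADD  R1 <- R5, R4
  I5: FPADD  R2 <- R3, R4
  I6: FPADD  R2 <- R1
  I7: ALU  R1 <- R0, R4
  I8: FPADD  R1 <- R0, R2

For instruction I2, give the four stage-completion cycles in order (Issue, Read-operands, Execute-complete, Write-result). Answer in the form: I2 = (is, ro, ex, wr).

I2 = (2, 9, 12, 13)

  I1 | 1 | 2 | 7 | 8
  I2 | 2 | 9 | 12 | 13   RAW R5: wait I1 write@8
  I3 | 3 | 4 | 5 | 10   WAR R0: wait I2 read@9
  I4 | 14 | 15 | 18 | 19   struct: FPADD busy until I2 writes@13
  I5 | 20 | 21 | 24 | 25   struct: FPADD busy until I4 writes@19
  I6 | 26 | 27 | 30 | 31   struct: FPADD busy until I5 writes@25
  I7 | 27 | 28 | 29 | 30
  I8 | 32 | 33 | 36 | 37   struct: FPADD busy until I6 writes@31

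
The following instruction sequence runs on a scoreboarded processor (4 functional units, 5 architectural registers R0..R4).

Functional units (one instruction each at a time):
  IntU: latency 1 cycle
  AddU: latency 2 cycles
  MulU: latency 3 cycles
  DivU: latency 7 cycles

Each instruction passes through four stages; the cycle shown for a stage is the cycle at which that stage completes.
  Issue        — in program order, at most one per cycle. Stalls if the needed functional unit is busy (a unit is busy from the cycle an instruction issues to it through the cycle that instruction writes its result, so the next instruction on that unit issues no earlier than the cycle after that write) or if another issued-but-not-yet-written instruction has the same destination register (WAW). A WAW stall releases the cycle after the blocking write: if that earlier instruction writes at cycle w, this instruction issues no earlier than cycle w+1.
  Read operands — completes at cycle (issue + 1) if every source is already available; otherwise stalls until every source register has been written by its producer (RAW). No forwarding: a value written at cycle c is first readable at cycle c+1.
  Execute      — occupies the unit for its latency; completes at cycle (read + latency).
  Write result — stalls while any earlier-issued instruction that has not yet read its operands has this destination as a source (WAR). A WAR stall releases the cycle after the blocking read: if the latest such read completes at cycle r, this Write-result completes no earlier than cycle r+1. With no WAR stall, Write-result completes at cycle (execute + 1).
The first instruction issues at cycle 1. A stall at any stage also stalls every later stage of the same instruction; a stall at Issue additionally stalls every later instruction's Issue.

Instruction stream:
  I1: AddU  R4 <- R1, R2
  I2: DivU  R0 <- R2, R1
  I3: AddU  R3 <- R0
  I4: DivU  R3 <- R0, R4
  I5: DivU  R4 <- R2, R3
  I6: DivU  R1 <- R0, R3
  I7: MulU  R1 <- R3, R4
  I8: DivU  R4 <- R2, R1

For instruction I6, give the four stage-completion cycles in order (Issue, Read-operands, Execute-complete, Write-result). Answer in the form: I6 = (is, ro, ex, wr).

t=1  I1→AddU
t=2  I1 RO, I2→DivU
t=3  I2 RO
t=4  I1 EX
t=5  I1 WR R4
t=6  I3→AddU
t=10  I2 EX
t=11  I2 WR R0
t=12  I3 RO
t=14  I3 EX
t=15  I3 WR R3
t=16  I4→DivU
t=17  I4 RO
t=24  I4 EX
t=25  I4 WR R3
t=26  I5→DivU
t=27  I5 RO
t=34  I5 EX
t=35  I5 WR R4
t=36  I6→DivU
t=37  I6 RO
t=44  I6 EX
t=45  I6 WR R1
t=46  I7→MulU
t=47  I7 RO, I8→DivU
t=50  I7 EX
t=51  I7 WR R1
t=52  I8 RO
t=59  I8 EX
t=60  I8 WR R4

I6 = (36, 37, 44, 45)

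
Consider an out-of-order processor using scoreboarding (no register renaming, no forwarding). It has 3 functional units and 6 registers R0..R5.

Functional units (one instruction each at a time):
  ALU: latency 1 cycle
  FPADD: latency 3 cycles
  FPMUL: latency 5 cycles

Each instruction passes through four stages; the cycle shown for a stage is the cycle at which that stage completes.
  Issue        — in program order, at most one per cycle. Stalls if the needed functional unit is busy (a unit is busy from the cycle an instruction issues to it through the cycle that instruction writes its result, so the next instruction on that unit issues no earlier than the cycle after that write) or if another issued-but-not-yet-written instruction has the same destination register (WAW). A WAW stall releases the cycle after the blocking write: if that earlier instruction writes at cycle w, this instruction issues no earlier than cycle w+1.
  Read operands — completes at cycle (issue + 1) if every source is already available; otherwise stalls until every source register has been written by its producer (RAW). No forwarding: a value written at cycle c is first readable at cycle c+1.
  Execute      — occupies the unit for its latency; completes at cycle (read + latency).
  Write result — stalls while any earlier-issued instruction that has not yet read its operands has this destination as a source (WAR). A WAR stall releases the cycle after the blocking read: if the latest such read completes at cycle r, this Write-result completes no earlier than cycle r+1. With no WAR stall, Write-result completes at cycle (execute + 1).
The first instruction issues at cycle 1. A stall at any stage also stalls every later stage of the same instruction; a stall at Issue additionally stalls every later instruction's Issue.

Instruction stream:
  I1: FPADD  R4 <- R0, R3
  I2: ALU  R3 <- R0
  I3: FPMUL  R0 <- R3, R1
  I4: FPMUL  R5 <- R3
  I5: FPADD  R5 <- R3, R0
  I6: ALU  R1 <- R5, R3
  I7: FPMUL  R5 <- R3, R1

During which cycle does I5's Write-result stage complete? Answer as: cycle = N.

cycle = 26

t=1  I1 issues→FPADD
t=2  I1 reads, I2 issues→ALU
t=3  I2 reads, I3 issues→FPMUL
t=4  I2 exec-done
t=5  I1 exec-done, I2 writes R3
t=6  I1 writes R4, I3 reads
t=11  I3 exec-done
t=12  I3 writes R0
t=13  I4 issues→FPMUL
t=14  I4 reads
t=19  I4 exec-done
t=20  I4 writes R5
t=21  I5 issues→FPADD
t=22  I5 reads, I6 issues→ALU
t=25  I5 exec-done
t=26  I5 writes R5
t=27  I6 reads, I7 issues→FPMUL
t=28  I6 exec-done
t=29  I6 writes R1
t=30  I7 reads
t=35  I7 exec-done
t=36  I7 writes R5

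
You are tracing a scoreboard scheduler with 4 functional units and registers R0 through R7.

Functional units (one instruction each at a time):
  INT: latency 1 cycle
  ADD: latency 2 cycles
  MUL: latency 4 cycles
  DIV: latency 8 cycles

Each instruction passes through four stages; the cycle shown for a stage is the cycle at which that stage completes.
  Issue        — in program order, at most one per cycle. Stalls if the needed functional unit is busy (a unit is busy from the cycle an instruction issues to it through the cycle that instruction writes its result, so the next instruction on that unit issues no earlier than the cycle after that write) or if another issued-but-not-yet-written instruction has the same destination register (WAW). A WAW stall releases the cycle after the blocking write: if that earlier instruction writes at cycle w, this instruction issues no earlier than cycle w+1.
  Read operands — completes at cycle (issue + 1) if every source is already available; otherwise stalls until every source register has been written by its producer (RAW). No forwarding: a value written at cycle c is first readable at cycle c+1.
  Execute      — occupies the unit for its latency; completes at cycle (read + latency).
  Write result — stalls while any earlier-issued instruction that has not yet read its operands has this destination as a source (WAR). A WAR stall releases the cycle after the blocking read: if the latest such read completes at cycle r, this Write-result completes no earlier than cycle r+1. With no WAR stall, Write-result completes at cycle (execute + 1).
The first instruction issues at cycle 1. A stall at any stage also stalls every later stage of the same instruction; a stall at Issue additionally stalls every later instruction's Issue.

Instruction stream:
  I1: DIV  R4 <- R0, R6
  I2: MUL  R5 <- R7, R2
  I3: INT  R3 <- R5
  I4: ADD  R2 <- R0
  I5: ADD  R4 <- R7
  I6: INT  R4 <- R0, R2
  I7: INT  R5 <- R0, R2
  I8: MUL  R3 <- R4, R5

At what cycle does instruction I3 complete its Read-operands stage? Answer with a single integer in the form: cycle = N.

cycle = 9

I1 -> (1, 2, 10, 11)
I2 -> (2, 3, 7, 8)
I3 -> (3, 9, 10, 11)  // RAW R5: wait I2 write@8
I4 -> (4, 5, 7, 8)
I5 -> (12, 13, 15, 16)  // WAW R4: wait I1 write@11
I6 -> (17, 18, 19, 20)  // WAW R4: wait I5 write@16
I7 -> (21, 22, 23, 24)  // struct: INT busy until I6 writes@20
I8 -> (22, 25, 29, 30)  // RAW R5: wait I7 write@24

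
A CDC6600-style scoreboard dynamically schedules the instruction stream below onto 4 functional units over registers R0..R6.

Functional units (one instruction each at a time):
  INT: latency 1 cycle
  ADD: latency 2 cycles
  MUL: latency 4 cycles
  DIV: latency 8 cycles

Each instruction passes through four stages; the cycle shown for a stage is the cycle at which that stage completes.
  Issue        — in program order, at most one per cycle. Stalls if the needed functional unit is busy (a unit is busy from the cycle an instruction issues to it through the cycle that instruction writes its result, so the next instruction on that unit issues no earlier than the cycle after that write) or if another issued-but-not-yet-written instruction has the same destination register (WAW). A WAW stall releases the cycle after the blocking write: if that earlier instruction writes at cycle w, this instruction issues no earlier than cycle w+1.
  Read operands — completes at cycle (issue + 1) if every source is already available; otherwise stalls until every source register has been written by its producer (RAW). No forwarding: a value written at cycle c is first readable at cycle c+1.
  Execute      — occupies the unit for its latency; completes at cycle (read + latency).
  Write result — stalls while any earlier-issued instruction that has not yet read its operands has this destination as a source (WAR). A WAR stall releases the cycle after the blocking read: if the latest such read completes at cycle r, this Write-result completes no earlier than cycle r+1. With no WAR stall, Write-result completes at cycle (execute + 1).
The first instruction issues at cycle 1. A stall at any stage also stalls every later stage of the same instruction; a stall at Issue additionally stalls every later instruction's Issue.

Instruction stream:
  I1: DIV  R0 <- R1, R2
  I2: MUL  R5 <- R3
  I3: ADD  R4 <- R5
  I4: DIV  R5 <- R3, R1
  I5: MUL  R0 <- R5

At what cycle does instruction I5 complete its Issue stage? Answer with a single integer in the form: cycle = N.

  I1 | 1 | 2 | 10 | 11
  I2 | 2 | 3 | 7 | 8
  I3 | 3 | 9 | 11 | 12   RAW R5: wait I2 write@8
  I4 | 12 | 13 | 21 | 22   struct: DIV busy until I1 writes@11
  I5 | 13 | 23 | 27 | 28   RAW R5: wait I4 write@22

cycle = 13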